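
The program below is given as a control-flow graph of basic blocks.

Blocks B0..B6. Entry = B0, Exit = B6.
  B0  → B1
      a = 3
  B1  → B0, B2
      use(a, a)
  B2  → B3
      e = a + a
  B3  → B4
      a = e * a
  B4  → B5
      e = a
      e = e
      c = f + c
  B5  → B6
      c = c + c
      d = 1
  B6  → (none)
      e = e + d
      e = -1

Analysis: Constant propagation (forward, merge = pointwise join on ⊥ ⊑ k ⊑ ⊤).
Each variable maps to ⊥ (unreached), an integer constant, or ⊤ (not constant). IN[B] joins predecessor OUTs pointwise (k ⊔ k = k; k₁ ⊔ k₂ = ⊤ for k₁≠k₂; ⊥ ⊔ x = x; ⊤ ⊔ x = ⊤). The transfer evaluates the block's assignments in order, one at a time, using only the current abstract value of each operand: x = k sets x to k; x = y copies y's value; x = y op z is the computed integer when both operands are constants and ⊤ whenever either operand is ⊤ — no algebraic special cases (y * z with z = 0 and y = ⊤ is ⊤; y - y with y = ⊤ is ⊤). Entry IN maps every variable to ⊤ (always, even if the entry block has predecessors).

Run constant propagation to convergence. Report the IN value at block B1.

Answer: {a: 3, b: ⊤, c: ⊤, d: ⊤, e: ⊤, f: ⊤}

Working:
Fixpoint table:
  B0: | IN=(all ⊤) | OUT={a:3; rest ⊤}
  B1: | IN={a:3; rest ⊤} | OUT={a:3; rest ⊤}
  B2: | IN={a:3; rest ⊤} | OUT={a:3, e:6; rest ⊤}
  B3: | IN={a:3, e:6; rest ⊤} | OUT={a:18, e:6; rest ⊤}
  B4: | IN={a:18, e:6; rest ⊤} | OUT={a:18, e:18; rest ⊤}
  B5: | IN={a:18, e:18; rest ⊤} | OUT={a:18, d:1, e:18; rest ⊤}
  B6: | IN={a:18, d:1, e:18; rest ⊤} | OUT={a:18, d:1, e:-1; rest ⊤}

Merge at B1: IN[B1] = OUT[B0] = {a: 3, b: ⊤, c: ⊤, d: ⊤, e: ⊤, f: ⊤}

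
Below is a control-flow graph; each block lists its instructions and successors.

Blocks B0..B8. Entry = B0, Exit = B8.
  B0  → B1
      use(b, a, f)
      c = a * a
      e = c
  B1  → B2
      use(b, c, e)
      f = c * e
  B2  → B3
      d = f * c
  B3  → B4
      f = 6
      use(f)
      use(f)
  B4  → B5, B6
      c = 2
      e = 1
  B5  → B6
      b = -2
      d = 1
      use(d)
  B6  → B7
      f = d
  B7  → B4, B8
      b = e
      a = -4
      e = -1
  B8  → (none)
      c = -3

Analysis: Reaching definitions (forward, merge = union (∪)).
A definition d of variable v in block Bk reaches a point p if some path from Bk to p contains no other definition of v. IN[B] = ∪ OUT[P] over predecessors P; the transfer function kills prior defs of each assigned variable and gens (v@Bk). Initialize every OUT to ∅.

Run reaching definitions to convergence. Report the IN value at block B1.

Answer: {c@B0, e@B0}

Trace:
Fixpoint table:
  B0:   IN={}   OUT={c@B0, e@B0}
  B1:   IN={c@B0, e@B0}   OUT={c@B0, e@B0, f@B1}
  B2:   IN={c@B0, e@B0, f@B1}   OUT={c@B0, d@B2, e@B0, f@B1}
  B3:   IN={c@B0, d@B2, e@B0, f@B1}   OUT={c@B0, d@B2, e@B0, f@B3}
  B4:   IN={a@B7, b@B7, c@B0, c@B4, d@B2, d@B5, e@B0, e@B7, f@B3, f@B6}   OUT={a@B7, b@B7, c@B4, d@B2, d@B5, e@B4, f@B3, f@B6}
  B5:   IN={a@B7, b@B7, c@B4, d@B2, d@B5, e@B4, f@B3, f@B6}   OUT={a@B7, b@B5, c@B4, d@B5, e@B4, f@B3, f@B6}
  B6:   IN={a@B7, b@B5, b@B7, c@B4, d@B2, d@B5, e@B4, f@B3, f@B6}   OUT={a@B7, b@B5, b@B7, c@B4, d@B2, d@B5, e@B4, f@B6}
  B7:   IN={a@B7, b@B5, b@B7, c@B4, d@B2, d@B5, e@B4, f@B6}   OUT={a@B7, b@B7, c@B4, d@B2, d@B5, e@B7, f@B6}
  B8:   IN={a@B7, b@B7, c@B4, d@B2, d@B5, e@B7, f@B6}   OUT={a@B7, b@B7, c@B8, d@B2, d@B5, e@B7, f@B6}

Merge at B1: IN[B1] = OUT[B0] = {c@B0, e@B0}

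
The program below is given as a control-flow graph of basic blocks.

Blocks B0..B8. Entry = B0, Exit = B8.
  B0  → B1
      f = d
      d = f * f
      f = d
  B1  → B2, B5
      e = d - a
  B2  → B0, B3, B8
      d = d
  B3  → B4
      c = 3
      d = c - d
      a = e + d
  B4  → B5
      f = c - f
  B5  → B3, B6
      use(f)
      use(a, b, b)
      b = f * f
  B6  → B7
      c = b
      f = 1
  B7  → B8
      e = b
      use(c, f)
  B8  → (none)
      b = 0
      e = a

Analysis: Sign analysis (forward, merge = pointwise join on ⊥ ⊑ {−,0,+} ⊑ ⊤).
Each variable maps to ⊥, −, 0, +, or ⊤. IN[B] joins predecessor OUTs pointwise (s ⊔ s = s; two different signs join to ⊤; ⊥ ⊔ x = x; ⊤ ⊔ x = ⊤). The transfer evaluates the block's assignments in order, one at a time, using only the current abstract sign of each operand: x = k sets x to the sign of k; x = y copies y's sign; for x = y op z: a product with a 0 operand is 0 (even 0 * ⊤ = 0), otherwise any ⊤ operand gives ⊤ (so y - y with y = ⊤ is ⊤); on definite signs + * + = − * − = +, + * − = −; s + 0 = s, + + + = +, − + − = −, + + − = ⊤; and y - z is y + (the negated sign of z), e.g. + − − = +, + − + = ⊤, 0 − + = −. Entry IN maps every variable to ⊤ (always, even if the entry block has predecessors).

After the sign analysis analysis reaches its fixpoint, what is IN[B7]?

Answer: {a: ⊤, b: ⊤, c: ⊤, d: ⊤, e: ⊤, f: +}

Trace:
Fixpoint table:
  B0:   IN=(all ⊤)   OUT=(all ⊤)
  B1:   IN=(all ⊤)   OUT=(all ⊤)
  B2:   IN=(all ⊤)   OUT=(all ⊤)
  B3:   IN=(all ⊤)   OUT={c:+; rest ⊤}
  B4:   IN={c:+; rest ⊤}   OUT={c:+; rest ⊤}
  B5:   IN=(all ⊤)   OUT=(all ⊤)
  B6:   IN=(all ⊤)   OUT={f:+; rest ⊤}
  B7:   IN={f:+; rest ⊤}   OUT={f:+; rest ⊤}
  B8:   IN=(all ⊤)   OUT={b:0; rest ⊤}

Merge at B7: IN[B7] = OUT[B6] = {a: ⊤, b: ⊤, c: ⊤, d: ⊤, e: ⊤, f: +}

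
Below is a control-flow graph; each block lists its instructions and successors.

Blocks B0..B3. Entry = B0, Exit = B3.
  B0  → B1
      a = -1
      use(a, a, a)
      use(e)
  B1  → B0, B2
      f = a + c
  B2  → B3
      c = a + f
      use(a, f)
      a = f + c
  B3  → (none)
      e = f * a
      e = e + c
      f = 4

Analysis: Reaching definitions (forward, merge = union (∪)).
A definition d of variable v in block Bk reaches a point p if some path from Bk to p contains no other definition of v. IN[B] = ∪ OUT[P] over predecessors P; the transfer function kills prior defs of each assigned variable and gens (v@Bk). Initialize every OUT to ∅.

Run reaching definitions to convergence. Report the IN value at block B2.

Answer: {a@B0, f@B1}

Working:
Converged values:
  B0: | IN={a@B0, f@B1} | OUT={a@B0, f@B1}
  B1: | IN={a@B0, f@B1} | OUT={a@B0, f@B1}
  B2: | IN={a@B0, f@B1} | OUT={a@B2, c@B2, f@B1}
  B3: | IN={a@B2, c@B2, f@B1} | OUT={a@B2, c@B2, e@B3, f@B3}

Merge at B2: IN[B2] = OUT[B1] = {a@B0, f@B1}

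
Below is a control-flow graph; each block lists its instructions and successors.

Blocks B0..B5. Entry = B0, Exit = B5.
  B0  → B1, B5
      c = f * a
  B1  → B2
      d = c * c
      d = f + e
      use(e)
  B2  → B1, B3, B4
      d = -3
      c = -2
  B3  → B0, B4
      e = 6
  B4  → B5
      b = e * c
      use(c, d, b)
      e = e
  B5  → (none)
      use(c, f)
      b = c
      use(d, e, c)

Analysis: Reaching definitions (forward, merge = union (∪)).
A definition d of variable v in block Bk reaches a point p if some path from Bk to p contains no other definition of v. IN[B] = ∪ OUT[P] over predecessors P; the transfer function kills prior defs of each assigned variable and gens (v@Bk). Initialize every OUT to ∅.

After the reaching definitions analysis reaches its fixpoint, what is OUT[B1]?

Answer: {c@B0, c@B2, d@B1, e@B3}

Derivation:
Converged values:
  B0: | IN={c@B2, d@B2, e@B3} | OUT={c@B0, d@B2, e@B3}
  B1: | IN={c@B0, c@B2, d@B2, e@B3} | OUT={c@B0, c@B2, d@B1, e@B3}
  B2: | IN={c@B0, c@B2, d@B1, e@B3} | OUT={c@B2, d@B2, e@B3}
  B3: | IN={c@B2, d@B2, e@B3} | OUT={c@B2, d@B2, e@B3}
  B4: | IN={c@B2, d@B2, e@B3} | OUT={b@B4, c@B2, d@B2, e@B4}
  B5: | IN={b@B4, c@B0, c@B2, d@B2, e@B3, e@B4} | OUT={b@B5, c@B0, c@B2, d@B2, e@B3, e@B4}

Merge at B1: IN[B1] = OUT[B0] ⊔ OUT[B2] = {c@B0, c@B2, d@B2, e@B3}
Applying B1's transfer function to that IN value gives OUT[B1] (row B1 above).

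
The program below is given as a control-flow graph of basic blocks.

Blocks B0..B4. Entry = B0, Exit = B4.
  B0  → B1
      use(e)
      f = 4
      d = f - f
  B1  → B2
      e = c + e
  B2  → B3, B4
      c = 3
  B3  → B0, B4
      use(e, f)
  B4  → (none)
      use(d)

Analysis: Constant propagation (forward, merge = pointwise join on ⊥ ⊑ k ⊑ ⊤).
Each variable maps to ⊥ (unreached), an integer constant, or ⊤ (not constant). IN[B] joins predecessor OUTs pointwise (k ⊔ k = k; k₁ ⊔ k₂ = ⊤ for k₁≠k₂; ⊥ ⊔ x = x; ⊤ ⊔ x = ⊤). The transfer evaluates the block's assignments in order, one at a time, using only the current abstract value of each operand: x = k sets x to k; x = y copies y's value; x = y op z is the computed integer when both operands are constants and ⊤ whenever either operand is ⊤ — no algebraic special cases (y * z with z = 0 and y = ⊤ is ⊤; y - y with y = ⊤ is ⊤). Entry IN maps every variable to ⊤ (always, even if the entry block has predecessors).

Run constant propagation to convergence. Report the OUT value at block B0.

Per-block solution:
  B0:   IN=(all ⊤)   OUT={d:0, f:4; rest ⊤}
  B1:   IN={d:0, f:4; rest ⊤}   OUT={d:0, f:4; rest ⊤}
  B2:   IN={d:0, f:4; rest ⊤}   OUT={c:3, d:0, f:4; rest ⊤}
  B3:   IN={c:3, d:0, f:4; rest ⊤}   OUT={c:3, d:0, f:4; rest ⊤}
  B4:   IN={c:3, d:0, f:4; rest ⊤}   OUT={c:3, d:0, f:4; rest ⊤}

Merge at B0 (entry node, so the boundary value (all ⊤) is joined with the incoming edge(s)): IN[B0] = (all ⊤) ⊔ OUT[B3] = {a: ⊤, b: ⊤, c: ⊤, d: ⊤, e: ⊤, f: ⊤}
Applying B0's transfer function to that IN value gives OUT[B0] (row B0 above).

Answer: {a: ⊤, b: ⊤, c: ⊤, d: 0, e: ⊤, f: 4}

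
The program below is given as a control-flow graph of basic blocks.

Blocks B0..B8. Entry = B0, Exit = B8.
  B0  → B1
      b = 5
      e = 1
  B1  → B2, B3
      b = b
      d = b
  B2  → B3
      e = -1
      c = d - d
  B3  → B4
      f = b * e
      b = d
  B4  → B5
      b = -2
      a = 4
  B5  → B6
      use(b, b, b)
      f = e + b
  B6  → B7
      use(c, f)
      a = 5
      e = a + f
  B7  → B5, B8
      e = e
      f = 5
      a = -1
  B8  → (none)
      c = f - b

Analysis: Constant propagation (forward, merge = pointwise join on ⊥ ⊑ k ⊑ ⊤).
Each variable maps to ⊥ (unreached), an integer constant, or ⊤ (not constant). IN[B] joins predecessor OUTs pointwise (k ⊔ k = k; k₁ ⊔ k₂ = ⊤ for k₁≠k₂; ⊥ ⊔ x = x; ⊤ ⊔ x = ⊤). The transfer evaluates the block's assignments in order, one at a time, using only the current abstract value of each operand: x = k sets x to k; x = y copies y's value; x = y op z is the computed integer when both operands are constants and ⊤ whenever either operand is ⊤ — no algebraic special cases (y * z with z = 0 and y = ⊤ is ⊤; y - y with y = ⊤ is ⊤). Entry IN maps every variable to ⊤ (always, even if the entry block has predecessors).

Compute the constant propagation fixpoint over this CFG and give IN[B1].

Answer: {a: ⊤, b: 5, c: ⊤, d: ⊤, e: 1, f: ⊤}

Trace:
Per-block solution:
  B0: | IN=(all ⊤) | OUT={b:5, e:1; rest ⊤}
  B1: | IN={b:5, e:1; rest ⊤} | OUT={b:5, d:5, e:1; rest ⊤}
  B2: | IN={b:5, d:5, e:1; rest ⊤} | OUT={b:5, c:0, d:5, e:-1; rest ⊤}
  B3: | IN={b:5, d:5; rest ⊤} | OUT={b:5, d:5; rest ⊤}
  B4: | IN={b:5, d:5; rest ⊤} | OUT={a:4, b:-2, d:5; rest ⊤}
  B5: | IN={b:-2, d:5; rest ⊤} | OUT={b:-2, d:5; rest ⊤}
  B6: | IN={b:-2, d:5; rest ⊤} | OUT={a:5, b:-2, d:5; rest ⊤}
  B7: | IN={a:5, b:-2, d:5; rest ⊤} | OUT={a:-1, b:-2, d:5, f:5; rest ⊤}
  B8: | IN={a:-1, b:-2, d:5, f:5; rest ⊤} | OUT={a:-1, b:-2, c:7, d:5, f:5; rest ⊤}

Merge at B1: IN[B1] = OUT[B0] = {a: ⊤, b: 5, c: ⊤, d: ⊤, e: 1, f: ⊤}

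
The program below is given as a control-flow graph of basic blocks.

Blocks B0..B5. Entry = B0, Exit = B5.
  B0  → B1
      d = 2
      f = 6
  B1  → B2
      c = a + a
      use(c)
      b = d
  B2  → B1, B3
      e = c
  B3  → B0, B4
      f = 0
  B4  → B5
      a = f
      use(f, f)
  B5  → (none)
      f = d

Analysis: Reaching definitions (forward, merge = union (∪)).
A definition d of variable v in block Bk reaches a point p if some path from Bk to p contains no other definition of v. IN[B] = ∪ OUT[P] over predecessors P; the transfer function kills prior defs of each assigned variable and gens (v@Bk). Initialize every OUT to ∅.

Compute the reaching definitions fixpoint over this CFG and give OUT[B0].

Converged values:
  B0:  IN={b@B1, c@B1, d@B0, e@B2, f@B3}  OUT={b@B1, c@B1, d@B0, e@B2, f@B0}
  B1:  IN={b@B1, c@B1, d@B0, e@B2, f@B0}  OUT={b@B1, c@B1, d@B0, e@B2, f@B0}
  B2:  IN={b@B1, c@B1, d@B0, e@B2, f@B0}  OUT={b@B1, c@B1, d@B0, e@B2, f@B0}
  B3:  IN={b@B1, c@B1, d@B0, e@B2, f@B0}  OUT={b@B1, c@B1, d@B0, e@B2, f@B3}
  B4:  IN={b@B1, c@B1, d@B0, e@B2, f@B3}  OUT={a@B4, b@B1, c@B1, d@B0, e@B2, f@B3}
  B5:  IN={a@B4, b@B1, c@B1, d@B0, e@B2, f@B3}  OUT={a@B4, b@B1, c@B1, d@B0, e@B2, f@B5}

Merge at B0 (entry node, so the boundary value {} is joined with the incoming edge(s)): IN[B0] = {} ⊔ OUT[B3] = {b@B1, c@B1, d@B0, e@B2, f@B3}
Applying B0's transfer function to that IN value gives OUT[B0] (row B0 above).

Answer: {b@B1, c@B1, d@B0, e@B2, f@B0}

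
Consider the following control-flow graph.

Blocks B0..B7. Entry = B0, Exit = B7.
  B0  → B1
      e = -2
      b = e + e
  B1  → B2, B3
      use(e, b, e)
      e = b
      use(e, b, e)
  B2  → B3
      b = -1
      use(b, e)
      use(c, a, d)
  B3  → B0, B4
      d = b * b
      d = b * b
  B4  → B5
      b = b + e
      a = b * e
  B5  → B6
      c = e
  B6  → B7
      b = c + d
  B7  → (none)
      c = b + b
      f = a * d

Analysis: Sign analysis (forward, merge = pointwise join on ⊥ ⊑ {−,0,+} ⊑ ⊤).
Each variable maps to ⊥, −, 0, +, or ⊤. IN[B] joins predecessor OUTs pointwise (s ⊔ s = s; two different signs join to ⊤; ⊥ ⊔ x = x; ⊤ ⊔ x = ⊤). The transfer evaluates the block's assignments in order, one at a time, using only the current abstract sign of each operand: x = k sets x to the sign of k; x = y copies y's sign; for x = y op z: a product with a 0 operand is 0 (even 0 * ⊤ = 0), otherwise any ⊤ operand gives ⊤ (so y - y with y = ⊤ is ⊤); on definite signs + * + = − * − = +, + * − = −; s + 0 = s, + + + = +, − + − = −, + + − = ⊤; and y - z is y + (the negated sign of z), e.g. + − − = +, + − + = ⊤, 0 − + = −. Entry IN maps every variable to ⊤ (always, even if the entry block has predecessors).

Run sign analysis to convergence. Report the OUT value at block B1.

Answer: {a: ⊤, b: -, c: ⊤, d: ⊤, e: -, f: ⊤}

Working:
Fixpoint table:
  B0: | IN=(all ⊤) | OUT={b:-, e:-; rest ⊤}
  B1: | IN={b:-, e:-; rest ⊤} | OUT={b:-, e:-; rest ⊤}
  B2: | IN={b:-, e:-; rest ⊤} | OUT={b:-, e:-; rest ⊤}
  B3: | IN={b:-, e:-; rest ⊤} | OUT={b:-, d:+, e:-; rest ⊤}
  B4: | IN={b:-, d:+, e:-; rest ⊤} | OUT={a:+, b:-, d:+, e:-; rest ⊤}
  B5: | IN={a:+, b:-, d:+, e:-; rest ⊤} | OUT={a:+, b:-, c:-, d:+, e:-; rest ⊤}
  B6: | IN={a:+, b:-, c:-, d:+, e:-; rest ⊤} | OUT={a:+, c:-, d:+, e:-; rest ⊤}
  B7: | IN={a:+, c:-, d:+, e:-; rest ⊤} | OUT={a:+, d:+, e:-, f:+; rest ⊤}

Merge at B1: IN[B1] = OUT[B0] = {a: ⊤, b: -, c: ⊤, d: ⊤, e: -, f: ⊤}
Applying B1's transfer function to that IN value gives OUT[B1] (row B1 above).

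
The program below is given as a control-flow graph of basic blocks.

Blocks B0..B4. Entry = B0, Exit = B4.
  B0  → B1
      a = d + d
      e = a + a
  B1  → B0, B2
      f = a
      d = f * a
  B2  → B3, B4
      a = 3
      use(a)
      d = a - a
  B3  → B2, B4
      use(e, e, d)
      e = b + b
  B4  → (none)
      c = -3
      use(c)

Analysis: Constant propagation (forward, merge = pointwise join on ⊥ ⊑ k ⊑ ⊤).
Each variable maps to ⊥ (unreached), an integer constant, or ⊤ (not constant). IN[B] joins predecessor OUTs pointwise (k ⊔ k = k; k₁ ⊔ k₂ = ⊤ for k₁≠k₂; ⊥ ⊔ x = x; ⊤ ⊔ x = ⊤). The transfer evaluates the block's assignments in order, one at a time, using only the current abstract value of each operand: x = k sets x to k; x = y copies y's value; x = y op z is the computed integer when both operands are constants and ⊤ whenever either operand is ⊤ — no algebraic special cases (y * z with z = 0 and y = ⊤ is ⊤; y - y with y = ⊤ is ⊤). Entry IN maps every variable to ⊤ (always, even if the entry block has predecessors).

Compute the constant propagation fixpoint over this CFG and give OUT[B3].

Converged values:
  B0:   IN=(all ⊤)   OUT=(all ⊤)
  B1:   IN=(all ⊤)   OUT=(all ⊤)
  B2:   IN=(all ⊤)   OUT={a:3, d:0; rest ⊤}
  B3:   IN={a:3, d:0; rest ⊤}   OUT={a:3, d:0; rest ⊤}
  B4:   IN={a:3, d:0; rest ⊤}   OUT={a:3, c:-3, d:0; rest ⊤}

Merge at B3: IN[B3] = OUT[B2] = {a: 3, b: ⊤, c: ⊤, d: 0, e: ⊤, f: ⊤}
Applying B3's transfer function to that IN value gives OUT[B3] (row B3 above).

Answer: {a: 3, b: ⊤, c: ⊤, d: 0, e: ⊤, f: ⊤}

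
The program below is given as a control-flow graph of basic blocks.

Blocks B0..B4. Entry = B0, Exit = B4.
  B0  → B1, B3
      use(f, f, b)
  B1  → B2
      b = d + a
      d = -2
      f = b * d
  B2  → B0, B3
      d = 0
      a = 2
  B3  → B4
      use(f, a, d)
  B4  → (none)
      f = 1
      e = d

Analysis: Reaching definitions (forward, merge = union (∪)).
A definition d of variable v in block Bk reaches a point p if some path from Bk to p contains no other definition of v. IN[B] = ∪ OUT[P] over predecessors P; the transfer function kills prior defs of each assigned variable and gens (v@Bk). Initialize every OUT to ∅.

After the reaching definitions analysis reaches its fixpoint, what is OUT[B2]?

Converged values:
  B0: | IN={a@B2, b@B1, d@B2, f@B1} | OUT={a@B2, b@B1, d@B2, f@B1}
  B1: | IN={a@B2, b@B1, d@B2, f@B1} | OUT={a@B2, b@B1, d@B1, f@B1}
  B2: | IN={a@B2, b@B1, d@B1, f@B1} | OUT={a@B2, b@B1, d@B2, f@B1}
  B3: | IN={a@B2, b@B1, d@B2, f@B1} | OUT={a@B2, b@B1, d@B2, f@B1}
  B4: | IN={a@B2, b@B1, d@B2, f@B1} | OUT={a@B2, b@B1, d@B2, e@B4, f@B4}

Merge at B2: IN[B2] = OUT[B1] = {a@B2, b@B1, d@B1, f@B1}
Applying B2's transfer function to that IN value gives OUT[B2] (row B2 above).

Answer: {a@B2, b@B1, d@B2, f@B1}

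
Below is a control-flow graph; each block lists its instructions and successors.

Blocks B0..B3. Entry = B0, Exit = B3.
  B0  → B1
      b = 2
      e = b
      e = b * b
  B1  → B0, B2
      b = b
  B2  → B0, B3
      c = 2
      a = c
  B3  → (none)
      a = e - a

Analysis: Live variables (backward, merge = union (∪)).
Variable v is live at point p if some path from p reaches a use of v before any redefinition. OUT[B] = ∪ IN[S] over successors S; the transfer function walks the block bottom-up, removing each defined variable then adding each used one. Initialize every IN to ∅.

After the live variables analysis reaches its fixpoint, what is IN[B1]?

Answer: {b, e}

Trace:
Converged values:
  B0:   IN={}   OUT={b, e}
  B1:   IN={b, e}   OUT={e}
  B2:   IN={e}   OUT={a, e}
  B3:   IN={a, e}   OUT={}

Merge at B1: OUT[B1] = IN[B0] ⊔ IN[B2] = {e}
Applying B1's transfer function to that OUT value gives IN[B1] (row B1 above).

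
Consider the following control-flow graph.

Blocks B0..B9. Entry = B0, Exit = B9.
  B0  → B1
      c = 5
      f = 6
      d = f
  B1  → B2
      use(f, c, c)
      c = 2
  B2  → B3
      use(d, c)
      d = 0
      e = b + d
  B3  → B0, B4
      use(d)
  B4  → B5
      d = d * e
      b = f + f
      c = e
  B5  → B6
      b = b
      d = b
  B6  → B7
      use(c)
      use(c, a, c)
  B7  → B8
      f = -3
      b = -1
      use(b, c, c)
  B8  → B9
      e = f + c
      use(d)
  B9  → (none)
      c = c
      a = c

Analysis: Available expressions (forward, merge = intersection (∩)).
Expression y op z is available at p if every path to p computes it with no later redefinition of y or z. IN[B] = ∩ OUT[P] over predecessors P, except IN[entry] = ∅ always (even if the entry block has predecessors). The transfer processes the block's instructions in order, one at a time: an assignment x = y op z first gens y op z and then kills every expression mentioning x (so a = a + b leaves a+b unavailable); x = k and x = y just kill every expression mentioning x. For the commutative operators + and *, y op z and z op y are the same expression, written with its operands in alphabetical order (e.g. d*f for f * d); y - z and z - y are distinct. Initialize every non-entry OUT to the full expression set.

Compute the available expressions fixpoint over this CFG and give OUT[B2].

Per-block solution:
  B0:  IN={}  OUT={}
  B1:  IN={}  OUT={}
  B2:  IN={}  OUT={b+d}
  B3:  IN={b+d}  OUT={b+d}
  B4:  IN={b+d}  OUT={f+f}
  B5:  IN={f+f}  OUT={f+f}
  B6:  IN={f+f}  OUT={f+f}
  B7:  IN={f+f}  OUT={}
  B8:  IN={}  OUT={c+f}
  B9:  IN={c+f}  OUT={}

Merge at B2: IN[B2] = OUT[B1] = {}
Applying B2's transfer function to that IN value gives OUT[B2] (row B2 above).

Answer: {b+d}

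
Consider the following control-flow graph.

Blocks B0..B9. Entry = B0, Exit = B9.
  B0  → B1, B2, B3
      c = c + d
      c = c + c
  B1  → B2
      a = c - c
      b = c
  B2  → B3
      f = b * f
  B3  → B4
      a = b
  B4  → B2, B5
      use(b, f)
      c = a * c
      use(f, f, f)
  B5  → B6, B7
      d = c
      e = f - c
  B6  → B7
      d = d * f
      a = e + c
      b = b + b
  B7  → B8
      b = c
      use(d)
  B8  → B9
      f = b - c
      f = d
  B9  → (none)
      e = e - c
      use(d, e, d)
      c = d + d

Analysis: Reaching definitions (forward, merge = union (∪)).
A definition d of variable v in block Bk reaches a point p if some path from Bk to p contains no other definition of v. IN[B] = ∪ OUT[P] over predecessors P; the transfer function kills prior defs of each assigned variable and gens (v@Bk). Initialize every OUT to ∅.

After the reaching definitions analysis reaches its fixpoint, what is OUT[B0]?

Per-block solution:
  B0: | IN={} | OUT={c@B0}
  B1: | IN={c@B0} | OUT={a@B1, b@B1, c@B0}
  B2: | IN={a@B1, a@B3, b@B1, c@B0, c@B4, f@B2} | OUT={a@B1, a@B3, b@B1, c@B0, c@B4, f@B2}
  B3: | IN={a@B1, a@B3, b@B1, c@B0, c@B4, f@B2} | OUT={a@B3, b@B1, c@B0, c@B4, f@B2}
  B4: | IN={a@B3, b@B1, c@B0, c@B4, f@B2} | OUT={a@B3, b@B1, c@B4, f@B2}
  B5: | IN={a@B3, b@B1, c@B4, f@B2} | OUT={a@B3, b@B1, c@B4, d@B5, e@B5, f@B2}
  B6: | IN={a@B3, b@B1, c@B4, d@B5, e@B5, f@B2} | OUT={a@B6, b@B6, c@B4, d@B6, e@B5, f@B2}
  B7: | IN={a@B3, a@B6, b@B1, b@B6, c@B4, d@B5, d@B6, e@B5, f@B2} | OUT={a@B3, a@B6, b@B7, c@B4, d@B5, d@B6, e@B5, f@B2}
  B8: | IN={a@B3, a@B6, b@B7, c@B4, d@B5, d@B6, e@B5, f@B2} | OUT={a@B3, a@B6, b@B7, c@B4, d@B5, d@B6, e@B5, f@B8}
  B9: | IN={a@B3, a@B6, b@B7, c@B4, d@B5, d@B6, e@B5, f@B8} | OUT={a@B3, a@B6, b@B7, c@B9, d@B5, d@B6, e@B9, f@B8}

B0 is the boundary node: IN[B0] = {}
Applying B0's transfer function to that IN value gives OUT[B0] (row B0 above).

Answer: {c@B0}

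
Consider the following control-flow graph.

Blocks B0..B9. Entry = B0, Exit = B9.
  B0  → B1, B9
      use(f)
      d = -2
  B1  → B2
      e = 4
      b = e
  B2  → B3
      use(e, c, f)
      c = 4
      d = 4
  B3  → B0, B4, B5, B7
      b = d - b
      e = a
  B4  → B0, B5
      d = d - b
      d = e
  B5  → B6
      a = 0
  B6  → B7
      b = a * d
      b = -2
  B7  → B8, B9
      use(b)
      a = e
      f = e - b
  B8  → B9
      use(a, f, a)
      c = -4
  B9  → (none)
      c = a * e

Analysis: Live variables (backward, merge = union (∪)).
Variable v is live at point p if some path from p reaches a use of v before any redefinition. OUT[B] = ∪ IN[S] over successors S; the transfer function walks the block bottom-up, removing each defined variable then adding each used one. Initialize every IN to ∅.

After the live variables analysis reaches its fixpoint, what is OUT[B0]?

Converged values:
  B0:   IN={a, c, e, f}   OUT={a, c, e, f}
  B1:   IN={a, c, f}   OUT={a, b, c, e, f}
  B2:   IN={a, b, c, e, f}   OUT={a, b, c, d, f}
  B3:   IN={a, b, c, d, f}   OUT={a, b, c, d, e, f}
  B4:   IN={a, b, c, d, e, f}   OUT={a, c, d, e, f}
  B5:   IN={d, e}   OUT={a, d, e}
  B6:   IN={a, d, e}   OUT={b, e}
  B7:   IN={b, e}   OUT={a, e, f}
  B8:   IN={a, e, f}   OUT={a, e}
  B9:   IN={a, e}   OUT={}

Merge at B0: OUT[B0] = IN[B1] ⊔ IN[B9] = {a, c, e, f}

Answer: {a, c, e, f}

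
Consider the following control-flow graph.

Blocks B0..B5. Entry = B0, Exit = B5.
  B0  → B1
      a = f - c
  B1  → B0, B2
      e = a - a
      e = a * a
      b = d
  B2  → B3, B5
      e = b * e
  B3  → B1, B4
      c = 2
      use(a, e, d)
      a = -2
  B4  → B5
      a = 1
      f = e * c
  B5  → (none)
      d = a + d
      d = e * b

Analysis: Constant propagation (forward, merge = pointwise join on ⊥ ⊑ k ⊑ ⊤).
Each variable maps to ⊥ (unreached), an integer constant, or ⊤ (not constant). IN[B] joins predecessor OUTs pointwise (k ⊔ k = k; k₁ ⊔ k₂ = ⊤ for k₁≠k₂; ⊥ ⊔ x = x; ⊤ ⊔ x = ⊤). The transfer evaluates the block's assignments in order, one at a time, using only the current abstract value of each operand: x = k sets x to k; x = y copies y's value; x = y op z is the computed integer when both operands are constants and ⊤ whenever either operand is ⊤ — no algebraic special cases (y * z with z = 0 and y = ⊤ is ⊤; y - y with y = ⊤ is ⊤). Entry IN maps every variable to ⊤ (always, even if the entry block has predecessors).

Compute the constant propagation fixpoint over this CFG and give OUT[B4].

Answer: {a: 1, b: ⊤, c: 2, d: ⊤, e: ⊤, f: ⊤}

Trace:
Fixpoint table:
  B0: | IN=(all ⊤) | OUT=(all ⊤)
  B1: | IN=(all ⊤) | OUT=(all ⊤)
  B2: | IN=(all ⊤) | OUT=(all ⊤)
  B3: | IN=(all ⊤) | OUT={a:-2, c:2; rest ⊤}
  B4: | IN={a:-2, c:2; rest ⊤} | OUT={a:1, c:2; rest ⊤}
  B5: | IN=(all ⊤) | OUT=(all ⊤)

Merge at B4: IN[B4] = OUT[B3] = {a: -2, b: ⊤, c: 2, d: ⊤, e: ⊤, f: ⊤}
Applying B4's transfer function to that IN value gives OUT[B4] (row B4 above).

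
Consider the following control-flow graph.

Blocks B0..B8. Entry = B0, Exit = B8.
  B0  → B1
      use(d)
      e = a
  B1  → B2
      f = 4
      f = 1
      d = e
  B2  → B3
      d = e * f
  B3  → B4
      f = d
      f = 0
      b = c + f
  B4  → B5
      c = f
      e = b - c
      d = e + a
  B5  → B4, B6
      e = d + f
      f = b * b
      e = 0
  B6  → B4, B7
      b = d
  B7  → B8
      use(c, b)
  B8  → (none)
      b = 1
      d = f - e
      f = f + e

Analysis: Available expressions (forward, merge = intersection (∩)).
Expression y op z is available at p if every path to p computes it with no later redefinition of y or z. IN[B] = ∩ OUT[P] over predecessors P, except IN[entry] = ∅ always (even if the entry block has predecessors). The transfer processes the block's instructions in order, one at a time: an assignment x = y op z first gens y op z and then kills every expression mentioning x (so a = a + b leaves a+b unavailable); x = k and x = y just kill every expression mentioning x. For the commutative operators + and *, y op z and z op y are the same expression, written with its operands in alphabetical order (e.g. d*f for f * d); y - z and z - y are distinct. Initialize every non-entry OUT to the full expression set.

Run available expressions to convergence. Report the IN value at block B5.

Answer: {a+e, b-c}

Working:
Converged values:
  B0: | IN={} | OUT={}
  B1: | IN={} | OUT={}
  B2: | IN={} | OUT={e*f}
  B3: | IN={e*f} | OUT={c+f}
  B4: | IN={} | OUT={a+e, b-c}
  B5: | IN={a+e, b-c} | OUT={b*b, b-c}
  B6: | IN={b*b, b-c} | OUT={}
  B7: | IN={} | OUT={}
  B8: | IN={} | OUT={}

Merge at B5: IN[B5] = OUT[B4] = {a+e, b-c}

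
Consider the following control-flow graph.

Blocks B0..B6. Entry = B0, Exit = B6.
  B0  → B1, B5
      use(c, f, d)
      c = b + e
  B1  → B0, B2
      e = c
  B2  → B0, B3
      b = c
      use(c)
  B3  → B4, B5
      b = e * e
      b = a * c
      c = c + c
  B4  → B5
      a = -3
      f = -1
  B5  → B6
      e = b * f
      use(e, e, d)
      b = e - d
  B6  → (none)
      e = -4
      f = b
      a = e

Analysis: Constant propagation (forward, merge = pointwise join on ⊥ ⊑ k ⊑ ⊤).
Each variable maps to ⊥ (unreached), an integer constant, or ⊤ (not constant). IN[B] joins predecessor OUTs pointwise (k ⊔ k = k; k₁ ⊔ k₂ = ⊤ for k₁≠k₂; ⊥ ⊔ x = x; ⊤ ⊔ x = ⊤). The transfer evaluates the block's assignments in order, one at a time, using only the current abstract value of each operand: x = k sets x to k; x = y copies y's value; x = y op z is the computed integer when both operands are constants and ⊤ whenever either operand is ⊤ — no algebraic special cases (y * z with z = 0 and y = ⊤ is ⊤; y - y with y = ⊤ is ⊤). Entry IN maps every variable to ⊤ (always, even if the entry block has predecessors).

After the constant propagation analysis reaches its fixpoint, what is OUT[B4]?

Answer: {a: -3, b: ⊤, c: ⊤, d: ⊤, e: ⊤, f: -1}

Working:
Per-block solution:
  B0:  IN=(all ⊤)  OUT=(all ⊤)
  B1:  IN=(all ⊤)  OUT=(all ⊤)
  B2:  IN=(all ⊤)  OUT=(all ⊤)
  B3:  IN=(all ⊤)  OUT=(all ⊤)
  B4:  IN=(all ⊤)  OUT={a:-3, f:-1; rest ⊤}
  B5:  IN=(all ⊤)  OUT=(all ⊤)
  B6:  IN=(all ⊤)  OUT={a:-4, e:-4; rest ⊤}

Merge at B4: IN[B4] = OUT[B3] = {a: ⊤, b: ⊤, c: ⊤, d: ⊤, e: ⊤, f: ⊤}
Applying B4's transfer function to that IN value gives OUT[B4] (row B4 above).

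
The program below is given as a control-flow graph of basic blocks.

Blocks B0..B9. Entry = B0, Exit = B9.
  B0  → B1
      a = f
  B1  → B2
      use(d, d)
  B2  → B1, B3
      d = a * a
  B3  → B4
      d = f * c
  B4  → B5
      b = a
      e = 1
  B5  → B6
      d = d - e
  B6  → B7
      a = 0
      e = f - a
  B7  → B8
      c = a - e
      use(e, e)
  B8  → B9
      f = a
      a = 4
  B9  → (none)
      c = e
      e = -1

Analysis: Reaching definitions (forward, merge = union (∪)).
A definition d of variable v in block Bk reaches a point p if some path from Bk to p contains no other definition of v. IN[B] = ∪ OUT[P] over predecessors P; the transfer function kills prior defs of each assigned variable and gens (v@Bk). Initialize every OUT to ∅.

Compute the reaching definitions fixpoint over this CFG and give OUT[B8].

Answer: {a@B8, b@B4, c@B7, d@B5, e@B6, f@B8}

Trace:
Fixpoint table:
  B0:   IN={}   OUT={a@B0}
  B1:   IN={a@B0, d@B2}   OUT={a@B0, d@B2}
  B2:   IN={a@B0, d@B2}   OUT={a@B0, d@B2}
  B3:   IN={a@B0, d@B2}   OUT={a@B0, d@B3}
  B4:   IN={a@B0, d@B3}   OUT={a@B0, b@B4, d@B3, e@B4}
  B5:   IN={a@B0, b@B4, d@B3, e@B4}   OUT={a@B0, b@B4, d@B5, e@B4}
  B6:   IN={a@B0, b@B4, d@B5, e@B4}   OUT={a@B6, b@B4, d@B5, e@B6}
  B7:   IN={a@B6, b@B4, d@B5, e@B6}   OUT={a@B6, b@B4, c@B7, d@B5, e@B6}
  B8:   IN={a@B6, b@B4, c@B7, d@B5, e@B6}   OUT={a@B8, b@B4, c@B7, d@B5, e@B6, f@B8}
  B9:   IN={a@B8, b@B4, c@B7, d@B5, e@B6, f@B8}   OUT={a@B8, b@B4, c@B9, d@B5, e@B9, f@B8}

Merge at B8: IN[B8] = OUT[B7] = {a@B6, b@B4, c@B7, d@B5, e@B6}
Applying B8's transfer function to that IN value gives OUT[B8] (row B8 above).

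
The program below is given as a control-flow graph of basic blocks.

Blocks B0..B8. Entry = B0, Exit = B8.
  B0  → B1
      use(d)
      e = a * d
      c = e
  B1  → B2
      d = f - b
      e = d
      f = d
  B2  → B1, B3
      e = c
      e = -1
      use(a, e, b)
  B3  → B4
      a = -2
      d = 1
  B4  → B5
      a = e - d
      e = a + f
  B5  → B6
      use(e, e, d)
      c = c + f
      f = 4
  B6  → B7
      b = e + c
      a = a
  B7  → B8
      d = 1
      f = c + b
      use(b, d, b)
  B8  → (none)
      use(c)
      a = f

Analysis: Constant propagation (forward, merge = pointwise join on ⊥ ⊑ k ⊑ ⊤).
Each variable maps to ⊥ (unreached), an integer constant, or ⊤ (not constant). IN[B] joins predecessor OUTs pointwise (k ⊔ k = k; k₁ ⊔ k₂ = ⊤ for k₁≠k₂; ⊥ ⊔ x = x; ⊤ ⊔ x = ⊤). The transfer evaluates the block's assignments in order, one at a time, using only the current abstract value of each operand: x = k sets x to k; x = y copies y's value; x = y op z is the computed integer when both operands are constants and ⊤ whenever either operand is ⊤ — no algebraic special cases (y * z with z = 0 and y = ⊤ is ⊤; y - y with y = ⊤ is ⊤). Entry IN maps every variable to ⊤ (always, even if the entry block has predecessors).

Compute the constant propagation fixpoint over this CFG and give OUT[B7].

Answer: {a: -2, b: ⊤, c: ⊤, d: 1, e: ⊤, f: ⊤}

Derivation:
Per-block solution:
  B0:   IN=(all ⊤)   OUT=(all ⊤)
  B1:   IN=(all ⊤)   OUT=(all ⊤)
  B2:   IN=(all ⊤)   OUT={e:-1; rest ⊤}
  B3:   IN={e:-1; rest ⊤}   OUT={a:-2, d:1, e:-1; rest ⊤}
  B4:   IN={a:-2, d:1, e:-1; rest ⊤}   OUT={a:-2, d:1; rest ⊤}
  B5:   IN={a:-2, d:1; rest ⊤}   OUT={a:-2, d:1, f:4; rest ⊤}
  B6:   IN={a:-2, d:1, f:4; rest ⊤}   OUT={a:-2, d:1, f:4; rest ⊤}
  B7:   IN={a:-2, d:1, f:4; rest ⊤}   OUT={a:-2, d:1; rest ⊤}
  B8:   IN={a:-2, d:1; rest ⊤}   OUT={d:1; rest ⊤}

Merge at B7: IN[B7] = OUT[B6] = {a: -2, b: ⊤, c: ⊤, d: 1, e: ⊤, f: 4}
Applying B7's transfer function to that IN value gives OUT[B7] (row B7 above).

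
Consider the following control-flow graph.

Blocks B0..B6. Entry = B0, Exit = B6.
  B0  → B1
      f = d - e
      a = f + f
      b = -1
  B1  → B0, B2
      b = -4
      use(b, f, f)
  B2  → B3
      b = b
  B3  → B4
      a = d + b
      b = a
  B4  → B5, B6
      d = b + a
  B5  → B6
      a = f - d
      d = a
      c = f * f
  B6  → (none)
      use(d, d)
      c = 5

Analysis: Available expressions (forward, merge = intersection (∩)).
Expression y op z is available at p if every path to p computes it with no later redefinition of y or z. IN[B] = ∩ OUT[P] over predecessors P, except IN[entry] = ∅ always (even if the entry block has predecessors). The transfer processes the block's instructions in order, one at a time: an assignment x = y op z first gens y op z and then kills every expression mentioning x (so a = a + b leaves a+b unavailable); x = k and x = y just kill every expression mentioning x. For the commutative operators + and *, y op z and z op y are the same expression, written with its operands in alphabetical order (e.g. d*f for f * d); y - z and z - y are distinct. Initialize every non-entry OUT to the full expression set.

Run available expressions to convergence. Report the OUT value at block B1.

Fixpoint table:
  B0:  IN={}  OUT={d-e, f+f}
  B1:  IN={d-e, f+f}  OUT={d-e, f+f}
  B2:  IN={d-e, f+f}  OUT={d-e, f+f}
  B3:  IN={d-e, f+f}  OUT={d-e, f+f}
  B4:  IN={d-e, f+f}  OUT={a+b, f+f}
  B5:  IN={a+b, f+f}  OUT={f*f, f+f}
  B6:  IN={f+f}  OUT={f+f}

Merge at B1: IN[B1] = OUT[B0] = {d-e, f+f}
Applying B1's transfer function to that IN value gives OUT[B1] (row B1 above).

Answer: {d-e, f+f}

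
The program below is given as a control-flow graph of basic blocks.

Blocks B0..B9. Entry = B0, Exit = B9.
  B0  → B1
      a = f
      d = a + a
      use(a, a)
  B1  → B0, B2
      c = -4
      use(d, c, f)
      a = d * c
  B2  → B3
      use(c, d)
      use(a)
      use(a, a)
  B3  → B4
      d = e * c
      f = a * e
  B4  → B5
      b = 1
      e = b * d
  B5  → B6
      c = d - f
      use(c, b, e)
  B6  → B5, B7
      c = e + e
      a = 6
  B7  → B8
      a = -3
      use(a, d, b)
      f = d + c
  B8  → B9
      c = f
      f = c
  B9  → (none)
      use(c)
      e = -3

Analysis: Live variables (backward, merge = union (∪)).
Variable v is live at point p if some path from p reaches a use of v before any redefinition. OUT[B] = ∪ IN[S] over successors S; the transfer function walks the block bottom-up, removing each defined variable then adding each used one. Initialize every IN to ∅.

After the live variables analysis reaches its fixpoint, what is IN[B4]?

Answer: {d, f}

Working:
Fixpoint table:
  B0: | IN={e, f} | OUT={d, e, f}
  B1: | IN={d, e, f} | OUT={a, c, d, e, f}
  B2: | IN={a, c, d, e} | OUT={a, c, e}
  B3: | IN={a, c, e} | OUT={d, f}
  B4: | IN={d, f} | OUT={b, d, e, f}
  B5: | IN={b, d, e, f} | OUT={b, d, e, f}
  B6: | IN={b, d, e, f} | OUT={b, c, d, e, f}
  B7: | IN={b, c, d} | OUT={f}
  B8: | IN={f} | OUT={c}
  B9: | IN={c} | OUT={}

Merge at B4: OUT[B4] = IN[B5] = {b, d, e, f}
Applying B4's transfer function to that OUT value gives IN[B4] (row B4 above).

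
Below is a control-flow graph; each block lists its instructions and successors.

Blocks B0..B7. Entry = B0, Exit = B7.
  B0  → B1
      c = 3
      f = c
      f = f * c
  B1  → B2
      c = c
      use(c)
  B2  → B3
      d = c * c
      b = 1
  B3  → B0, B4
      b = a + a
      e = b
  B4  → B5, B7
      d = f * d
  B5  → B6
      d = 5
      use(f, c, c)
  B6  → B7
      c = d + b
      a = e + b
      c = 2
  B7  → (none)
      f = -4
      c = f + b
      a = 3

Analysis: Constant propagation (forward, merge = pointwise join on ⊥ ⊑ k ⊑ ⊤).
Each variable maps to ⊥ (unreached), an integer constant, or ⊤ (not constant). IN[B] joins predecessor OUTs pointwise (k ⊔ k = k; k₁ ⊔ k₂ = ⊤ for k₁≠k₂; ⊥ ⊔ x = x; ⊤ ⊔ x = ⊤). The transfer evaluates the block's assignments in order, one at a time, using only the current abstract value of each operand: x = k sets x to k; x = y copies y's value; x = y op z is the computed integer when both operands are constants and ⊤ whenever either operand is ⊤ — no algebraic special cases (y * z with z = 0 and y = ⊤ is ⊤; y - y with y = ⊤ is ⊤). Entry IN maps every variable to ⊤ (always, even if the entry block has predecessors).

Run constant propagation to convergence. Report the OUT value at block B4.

Answer: {a: ⊤, b: ⊤, c: 3, d: 81, e: ⊤, f: 9}

Derivation:
Fixpoint table:
  B0:   IN=(all ⊤)   OUT={c:3, f:9; rest ⊤}
  B1:   IN={c:3, f:9; rest ⊤}   OUT={c:3, f:9; rest ⊤}
  B2:   IN={c:3, f:9; rest ⊤}   OUT={b:1, c:3, d:9, f:9; rest ⊤}
  B3:   IN={b:1, c:3, d:9, f:9; rest ⊤}   OUT={c:3, d:9, f:9; rest ⊤}
  B4:   IN={c:3, d:9, f:9; rest ⊤}   OUT={c:3, d:81, f:9; rest ⊤}
  B5:   IN={c:3, d:81, f:9; rest ⊤}   OUT={c:3, d:5, f:9; rest ⊤}
  B6:   IN={c:3, d:5, f:9; rest ⊤}   OUT={c:2, d:5, f:9; rest ⊤}
  B7:   IN={f:9; rest ⊤}   OUT={a:3, f:-4; rest ⊤}

Merge at B4: IN[B4] = OUT[B3] = {a: ⊤, b: ⊤, c: 3, d: 9, e: ⊤, f: 9}
Applying B4's transfer function to that IN value gives OUT[B4] (row B4 above).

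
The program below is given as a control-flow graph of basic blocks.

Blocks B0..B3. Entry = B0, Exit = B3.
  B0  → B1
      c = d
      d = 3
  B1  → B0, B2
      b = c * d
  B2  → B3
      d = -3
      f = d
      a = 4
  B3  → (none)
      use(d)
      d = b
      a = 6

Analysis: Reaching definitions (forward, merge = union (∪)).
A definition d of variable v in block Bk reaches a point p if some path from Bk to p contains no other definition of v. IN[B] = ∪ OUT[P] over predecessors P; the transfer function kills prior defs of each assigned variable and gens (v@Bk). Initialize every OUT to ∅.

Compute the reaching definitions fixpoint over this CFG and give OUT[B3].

Answer: {a@B3, b@B1, c@B0, d@B3, f@B2}

Trace:
Per-block solution:
  B0:  IN={b@B1, c@B0, d@B0}  OUT={b@B1, c@B0, d@B0}
  B1:  IN={b@B1, c@B0, d@B0}  OUT={b@B1, c@B0, d@B0}
  B2:  IN={b@B1, c@B0, d@B0}  OUT={a@B2, b@B1, c@B0, d@B2, f@B2}
  B3:  IN={a@B2, b@B1, c@B0, d@B2, f@B2}  OUT={a@B3, b@B1, c@B0, d@B3, f@B2}

Merge at B3: IN[B3] = OUT[B2] = {a@B2, b@B1, c@B0, d@B2, f@B2}
Applying B3's transfer function to that IN value gives OUT[B3] (row B3 above).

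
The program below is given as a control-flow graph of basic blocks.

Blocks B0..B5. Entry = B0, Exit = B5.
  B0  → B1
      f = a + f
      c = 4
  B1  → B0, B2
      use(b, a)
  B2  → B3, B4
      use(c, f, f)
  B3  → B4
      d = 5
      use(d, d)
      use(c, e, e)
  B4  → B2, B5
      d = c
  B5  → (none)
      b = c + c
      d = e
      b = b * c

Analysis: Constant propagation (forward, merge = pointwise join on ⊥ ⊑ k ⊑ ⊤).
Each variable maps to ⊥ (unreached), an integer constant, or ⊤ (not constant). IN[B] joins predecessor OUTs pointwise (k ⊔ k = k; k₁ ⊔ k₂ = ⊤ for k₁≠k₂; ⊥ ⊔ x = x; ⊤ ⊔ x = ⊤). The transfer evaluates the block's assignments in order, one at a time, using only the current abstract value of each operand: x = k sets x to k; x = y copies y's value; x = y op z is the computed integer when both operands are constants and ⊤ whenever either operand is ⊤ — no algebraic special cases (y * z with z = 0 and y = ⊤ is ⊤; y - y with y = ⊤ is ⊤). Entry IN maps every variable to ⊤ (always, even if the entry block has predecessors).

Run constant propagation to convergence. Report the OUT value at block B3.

Fixpoint table:
  B0: | IN=(all ⊤) | OUT={c:4; rest ⊤}
  B1: | IN={c:4; rest ⊤} | OUT={c:4; rest ⊤}
  B2: | IN={c:4; rest ⊤} | OUT={c:4; rest ⊤}
  B3: | IN={c:4; rest ⊤} | OUT={c:4, d:5; rest ⊤}
  B4: | IN={c:4; rest ⊤} | OUT={c:4, d:4; rest ⊤}
  B5: | IN={c:4, d:4; rest ⊤} | OUT={b:32, c:4; rest ⊤}

Merge at B3: IN[B3] = OUT[B2] = {a: ⊤, b: ⊤, c: 4, d: ⊤, e: ⊤, f: ⊤}
Applying B3's transfer function to that IN value gives OUT[B3] (row B3 above).

Answer: {a: ⊤, b: ⊤, c: 4, d: 5, e: ⊤, f: ⊤}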